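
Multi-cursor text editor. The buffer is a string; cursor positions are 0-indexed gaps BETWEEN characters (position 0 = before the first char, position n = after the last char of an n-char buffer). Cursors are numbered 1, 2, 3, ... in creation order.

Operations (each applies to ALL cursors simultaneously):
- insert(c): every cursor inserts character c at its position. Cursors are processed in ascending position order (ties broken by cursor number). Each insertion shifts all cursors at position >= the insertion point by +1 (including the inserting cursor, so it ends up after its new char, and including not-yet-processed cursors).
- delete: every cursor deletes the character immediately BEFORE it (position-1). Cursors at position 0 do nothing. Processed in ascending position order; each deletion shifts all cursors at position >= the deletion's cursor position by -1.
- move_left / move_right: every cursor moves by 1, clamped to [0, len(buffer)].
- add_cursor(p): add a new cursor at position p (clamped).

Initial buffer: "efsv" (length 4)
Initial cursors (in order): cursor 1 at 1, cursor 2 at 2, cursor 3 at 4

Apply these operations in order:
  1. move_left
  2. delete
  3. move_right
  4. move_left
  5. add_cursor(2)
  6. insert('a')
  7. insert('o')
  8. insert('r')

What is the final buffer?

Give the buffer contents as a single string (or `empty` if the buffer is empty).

After op 1 (move_left): buffer="efsv" (len 4), cursors c1@0 c2@1 c3@3, authorship ....
After op 2 (delete): buffer="fv" (len 2), cursors c1@0 c2@0 c3@1, authorship ..
After op 3 (move_right): buffer="fv" (len 2), cursors c1@1 c2@1 c3@2, authorship ..
After op 4 (move_left): buffer="fv" (len 2), cursors c1@0 c2@0 c3@1, authorship ..
After op 5 (add_cursor(2)): buffer="fv" (len 2), cursors c1@0 c2@0 c3@1 c4@2, authorship ..
After op 6 (insert('a')): buffer="aafava" (len 6), cursors c1@2 c2@2 c3@4 c4@6, authorship 12.3.4
After op 7 (insert('o')): buffer="aaoofaovao" (len 10), cursors c1@4 c2@4 c3@7 c4@10, authorship 1212.33.44
After op 8 (insert('r')): buffer="aaoorrfaorvaor" (len 14), cursors c1@6 c2@6 c3@10 c4@14, authorship 121212.333.444

Answer: aaoorrfaorvaor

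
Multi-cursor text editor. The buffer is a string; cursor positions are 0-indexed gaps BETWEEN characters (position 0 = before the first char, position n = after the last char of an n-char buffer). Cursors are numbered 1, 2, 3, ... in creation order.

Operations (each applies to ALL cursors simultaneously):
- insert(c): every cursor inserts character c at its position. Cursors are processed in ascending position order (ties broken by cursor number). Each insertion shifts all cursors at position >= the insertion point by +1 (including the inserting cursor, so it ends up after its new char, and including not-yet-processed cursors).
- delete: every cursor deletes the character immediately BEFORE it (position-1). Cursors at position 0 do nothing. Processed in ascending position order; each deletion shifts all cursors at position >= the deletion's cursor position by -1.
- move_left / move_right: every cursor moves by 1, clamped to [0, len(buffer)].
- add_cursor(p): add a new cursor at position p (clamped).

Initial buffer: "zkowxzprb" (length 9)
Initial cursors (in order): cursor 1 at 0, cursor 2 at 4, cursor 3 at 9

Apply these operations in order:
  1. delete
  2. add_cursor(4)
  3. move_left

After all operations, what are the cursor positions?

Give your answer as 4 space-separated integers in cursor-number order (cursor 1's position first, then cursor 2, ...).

After op 1 (delete): buffer="zkoxzpr" (len 7), cursors c1@0 c2@3 c3@7, authorship .......
After op 2 (add_cursor(4)): buffer="zkoxzpr" (len 7), cursors c1@0 c2@3 c4@4 c3@7, authorship .......
After op 3 (move_left): buffer="zkoxzpr" (len 7), cursors c1@0 c2@2 c4@3 c3@6, authorship .......

Answer: 0 2 6 3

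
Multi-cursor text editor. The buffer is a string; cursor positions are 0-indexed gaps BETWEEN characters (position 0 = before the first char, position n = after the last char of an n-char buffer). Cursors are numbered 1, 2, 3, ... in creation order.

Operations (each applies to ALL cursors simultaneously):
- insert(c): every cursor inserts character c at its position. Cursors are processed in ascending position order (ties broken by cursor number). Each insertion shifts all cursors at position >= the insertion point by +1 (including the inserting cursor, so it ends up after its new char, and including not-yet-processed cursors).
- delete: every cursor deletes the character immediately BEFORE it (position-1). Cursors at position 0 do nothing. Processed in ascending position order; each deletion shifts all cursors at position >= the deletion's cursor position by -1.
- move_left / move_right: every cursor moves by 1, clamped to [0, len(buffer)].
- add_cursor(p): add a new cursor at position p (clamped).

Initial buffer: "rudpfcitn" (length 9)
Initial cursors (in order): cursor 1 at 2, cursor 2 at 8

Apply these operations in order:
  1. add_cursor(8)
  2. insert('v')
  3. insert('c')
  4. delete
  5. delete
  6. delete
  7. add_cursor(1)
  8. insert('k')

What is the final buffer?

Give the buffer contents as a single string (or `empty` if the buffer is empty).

Answer: rkkdpfckkn

Derivation:
After op 1 (add_cursor(8)): buffer="rudpfcitn" (len 9), cursors c1@2 c2@8 c3@8, authorship .........
After op 2 (insert('v')): buffer="ruvdpfcitvvn" (len 12), cursors c1@3 c2@11 c3@11, authorship ..1......23.
After op 3 (insert('c')): buffer="ruvcdpfcitvvccn" (len 15), cursors c1@4 c2@14 c3@14, authorship ..11......2323.
After op 4 (delete): buffer="ruvdpfcitvvn" (len 12), cursors c1@3 c2@11 c3@11, authorship ..1......23.
After op 5 (delete): buffer="rudpfcitn" (len 9), cursors c1@2 c2@8 c3@8, authorship .........
After op 6 (delete): buffer="rdpfcn" (len 6), cursors c1@1 c2@5 c3@5, authorship ......
After op 7 (add_cursor(1)): buffer="rdpfcn" (len 6), cursors c1@1 c4@1 c2@5 c3@5, authorship ......
After op 8 (insert('k')): buffer="rkkdpfckkn" (len 10), cursors c1@3 c4@3 c2@9 c3@9, authorship .14....23.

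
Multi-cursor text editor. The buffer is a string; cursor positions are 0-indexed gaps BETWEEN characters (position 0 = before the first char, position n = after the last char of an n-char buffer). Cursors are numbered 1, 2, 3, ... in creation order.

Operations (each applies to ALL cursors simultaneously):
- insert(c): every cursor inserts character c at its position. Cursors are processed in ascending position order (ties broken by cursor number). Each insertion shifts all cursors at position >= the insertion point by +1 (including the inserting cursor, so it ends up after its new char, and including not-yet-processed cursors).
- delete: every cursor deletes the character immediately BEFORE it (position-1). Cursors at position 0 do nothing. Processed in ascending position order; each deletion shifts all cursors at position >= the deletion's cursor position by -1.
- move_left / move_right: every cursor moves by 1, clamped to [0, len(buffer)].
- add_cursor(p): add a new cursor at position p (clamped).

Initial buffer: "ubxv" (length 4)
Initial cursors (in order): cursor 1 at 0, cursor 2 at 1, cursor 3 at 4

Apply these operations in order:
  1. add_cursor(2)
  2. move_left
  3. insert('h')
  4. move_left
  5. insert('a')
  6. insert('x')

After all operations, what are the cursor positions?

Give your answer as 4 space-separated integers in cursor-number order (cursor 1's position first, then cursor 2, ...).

After op 1 (add_cursor(2)): buffer="ubxv" (len 4), cursors c1@0 c2@1 c4@2 c3@4, authorship ....
After op 2 (move_left): buffer="ubxv" (len 4), cursors c1@0 c2@0 c4@1 c3@3, authorship ....
After op 3 (insert('h')): buffer="hhuhbxhv" (len 8), cursors c1@2 c2@2 c4@4 c3@7, authorship 12.4..3.
After op 4 (move_left): buffer="hhuhbxhv" (len 8), cursors c1@1 c2@1 c4@3 c3@6, authorship 12.4..3.
After op 5 (insert('a')): buffer="haahuahbxahv" (len 12), cursors c1@3 c2@3 c4@6 c3@10, authorship 1122.44..33.
After op 6 (insert('x')): buffer="haaxxhuaxhbxaxhv" (len 16), cursors c1@5 c2@5 c4@9 c3@14, authorship 112122.444..333.

Answer: 5 5 14 9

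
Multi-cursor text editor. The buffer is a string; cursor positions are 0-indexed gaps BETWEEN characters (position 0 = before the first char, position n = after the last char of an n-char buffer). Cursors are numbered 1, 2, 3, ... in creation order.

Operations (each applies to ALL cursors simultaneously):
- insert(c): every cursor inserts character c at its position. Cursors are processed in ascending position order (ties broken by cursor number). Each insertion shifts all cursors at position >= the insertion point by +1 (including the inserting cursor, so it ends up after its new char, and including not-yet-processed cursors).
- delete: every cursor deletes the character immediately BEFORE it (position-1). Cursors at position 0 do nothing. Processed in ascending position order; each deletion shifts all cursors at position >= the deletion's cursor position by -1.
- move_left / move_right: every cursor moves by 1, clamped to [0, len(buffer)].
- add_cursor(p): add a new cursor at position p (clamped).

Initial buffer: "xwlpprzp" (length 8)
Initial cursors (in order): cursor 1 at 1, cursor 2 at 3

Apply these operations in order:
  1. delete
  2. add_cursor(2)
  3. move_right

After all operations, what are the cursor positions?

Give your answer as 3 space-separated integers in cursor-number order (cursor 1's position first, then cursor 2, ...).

Answer: 1 2 3

Derivation:
After op 1 (delete): buffer="wpprzp" (len 6), cursors c1@0 c2@1, authorship ......
After op 2 (add_cursor(2)): buffer="wpprzp" (len 6), cursors c1@0 c2@1 c3@2, authorship ......
After op 3 (move_right): buffer="wpprzp" (len 6), cursors c1@1 c2@2 c3@3, authorship ......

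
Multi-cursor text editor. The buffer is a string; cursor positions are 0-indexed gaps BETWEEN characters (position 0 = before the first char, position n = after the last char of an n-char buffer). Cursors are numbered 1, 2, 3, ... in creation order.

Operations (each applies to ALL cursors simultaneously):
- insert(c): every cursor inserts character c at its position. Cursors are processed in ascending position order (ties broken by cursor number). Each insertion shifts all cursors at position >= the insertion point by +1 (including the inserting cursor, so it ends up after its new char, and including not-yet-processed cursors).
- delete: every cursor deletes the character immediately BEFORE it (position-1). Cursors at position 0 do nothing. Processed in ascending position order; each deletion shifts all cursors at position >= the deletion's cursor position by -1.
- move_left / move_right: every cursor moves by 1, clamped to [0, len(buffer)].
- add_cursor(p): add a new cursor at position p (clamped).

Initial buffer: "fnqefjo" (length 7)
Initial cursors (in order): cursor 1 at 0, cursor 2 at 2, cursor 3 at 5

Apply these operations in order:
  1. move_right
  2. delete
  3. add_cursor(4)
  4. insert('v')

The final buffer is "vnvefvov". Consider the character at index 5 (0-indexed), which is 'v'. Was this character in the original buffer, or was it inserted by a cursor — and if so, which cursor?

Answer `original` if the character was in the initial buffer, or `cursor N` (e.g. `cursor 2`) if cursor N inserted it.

Answer: cursor 3

Derivation:
After op 1 (move_right): buffer="fnqefjo" (len 7), cursors c1@1 c2@3 c3@6, authorship .......
After op 2 (delete): buffer="nefo" (len 4), cursors c1@0 c2@1 c3@3, authorship ....
After op 3 (add_cursor(4)): buffer="nefo" (len 4), cursors c1@0 c2@1 c3@3 c4@4, authorship ....
After op 4 (insert('v')): buffer="vnvefvov" (len 8), cursors c1@1 c2@3 c3@6 c4@8, authorship 1.2..3.4
Authorship (.=original, N=cursor N): 1 . 2 . . 3 . 4
Index 5: author = 3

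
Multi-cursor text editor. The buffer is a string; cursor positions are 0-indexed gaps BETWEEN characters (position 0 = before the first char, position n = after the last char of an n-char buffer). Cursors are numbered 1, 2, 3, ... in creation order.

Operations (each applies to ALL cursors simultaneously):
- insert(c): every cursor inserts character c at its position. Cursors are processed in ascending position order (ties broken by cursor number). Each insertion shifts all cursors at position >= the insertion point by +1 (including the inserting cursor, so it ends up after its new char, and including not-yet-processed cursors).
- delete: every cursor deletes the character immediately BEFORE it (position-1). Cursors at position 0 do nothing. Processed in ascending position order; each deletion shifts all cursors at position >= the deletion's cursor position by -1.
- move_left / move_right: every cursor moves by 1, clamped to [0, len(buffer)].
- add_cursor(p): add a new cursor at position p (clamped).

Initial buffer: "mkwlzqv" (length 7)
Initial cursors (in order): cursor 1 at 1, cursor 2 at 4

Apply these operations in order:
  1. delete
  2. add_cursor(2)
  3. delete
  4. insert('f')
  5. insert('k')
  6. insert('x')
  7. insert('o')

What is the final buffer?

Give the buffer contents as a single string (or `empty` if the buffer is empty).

After op 1 (delete): buffer="kwzqv" (len 5), cursors c1@0 c2@2, authorship .....
After op 2 (add_cursor(2)): buffer="kwzqv" (len 5), cursors c1@0 c2@2 c3@2, authorship .....
After op 3 (delete): buffer="zqv" (len 3), cursors c1@0 c2@0 c3@0, authorship ...
After op 4 (insert('f')): buffer="fffzqv" (len 6), cursors c1@3 c2@3 c3@3, authorship 123...
After op 5 (insert('k')): buffer="fffkkkzqv" (len 9), cursors c1@6 c2@6 c3@6, authorship 123123...
After op 6 (insert('x')): buffer="fffkkkxxxzqv" (len 12), cursors c1@9 c2@9 c3@9, authorship 123123123...
After op 7 (insert('o')): buffer="fffkkkxxxooozqv" (len 15), cursors c1@12 c2@12 c3@12, authorship 123123123123...

Answer: fffkkkxxxooozqv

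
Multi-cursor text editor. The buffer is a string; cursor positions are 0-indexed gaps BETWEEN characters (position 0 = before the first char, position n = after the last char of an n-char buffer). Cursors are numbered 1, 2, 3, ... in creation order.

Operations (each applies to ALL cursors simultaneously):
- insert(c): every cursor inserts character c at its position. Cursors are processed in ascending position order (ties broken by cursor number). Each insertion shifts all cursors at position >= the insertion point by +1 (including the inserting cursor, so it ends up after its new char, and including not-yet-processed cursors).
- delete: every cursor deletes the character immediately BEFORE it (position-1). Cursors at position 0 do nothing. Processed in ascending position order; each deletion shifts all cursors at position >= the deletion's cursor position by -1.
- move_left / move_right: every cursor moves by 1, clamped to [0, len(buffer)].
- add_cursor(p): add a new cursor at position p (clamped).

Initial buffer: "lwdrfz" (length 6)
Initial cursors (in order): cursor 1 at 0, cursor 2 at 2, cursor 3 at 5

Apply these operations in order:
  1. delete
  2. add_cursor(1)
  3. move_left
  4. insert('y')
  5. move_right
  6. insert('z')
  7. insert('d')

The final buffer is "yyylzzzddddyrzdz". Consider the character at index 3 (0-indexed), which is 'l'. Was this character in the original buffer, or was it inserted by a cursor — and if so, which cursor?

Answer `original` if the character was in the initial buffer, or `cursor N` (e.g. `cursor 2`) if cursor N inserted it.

After op 1 (delete): buffer="ldrz" (len 4), cursors c1@0 c2@1 c3@3, authorship ....
After op 2 (add_cursor(1)): buffer="ldrz" (len 4), cursors c1@0 c2@1 c4@1 c3@3, authorship ....
After op 3 (move_left): buffer="ldrz" (len 4), cursors c1@0 c2@0 c4@0 c3@2, authorship ....
After op 4 (insert('y')): buffer="yyyldyrz" (len 8), cursors c1@3 c2@3 c4@3 c3@6, authorship 124..3..
After op 5 (move_right): buffer="yyyldyrz" (len 8), cursors c1@4 c2@4 c4@4 c3@7, authorship 124..3..
After op 6 (insert('z')): buffer="yyylzzzdyrzz" (len 12), cursors c1@7 c2@7 c4@7 c3@11, authorship 124.124.3.3.
After op 7 (insert('d')): buffer="yyylzzzddddyrzdz" (len 16), cursors c1@10 c2@10 c4@10 c3@15, authorship 124.124124.3.33.
Authorship (.=original, N=cursor N): 1 2 4 . 1 2 4 1 2 4 . 3 . 3 3 .
Index 3: author = original

Answer: original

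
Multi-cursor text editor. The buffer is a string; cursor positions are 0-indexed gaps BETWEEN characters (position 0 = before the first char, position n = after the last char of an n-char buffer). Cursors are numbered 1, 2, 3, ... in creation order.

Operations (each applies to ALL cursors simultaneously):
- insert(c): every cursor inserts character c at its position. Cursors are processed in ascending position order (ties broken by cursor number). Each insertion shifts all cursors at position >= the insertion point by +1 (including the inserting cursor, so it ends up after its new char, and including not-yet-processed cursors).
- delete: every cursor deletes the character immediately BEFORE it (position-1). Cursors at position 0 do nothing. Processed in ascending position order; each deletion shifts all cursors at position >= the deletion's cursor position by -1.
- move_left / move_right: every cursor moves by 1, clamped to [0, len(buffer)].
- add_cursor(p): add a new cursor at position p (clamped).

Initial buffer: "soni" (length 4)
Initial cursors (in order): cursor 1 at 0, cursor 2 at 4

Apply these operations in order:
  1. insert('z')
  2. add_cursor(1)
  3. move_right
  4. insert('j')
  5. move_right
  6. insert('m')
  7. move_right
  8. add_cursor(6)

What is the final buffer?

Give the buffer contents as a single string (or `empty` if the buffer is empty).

After op 1 (insert('z')): buffer="zsoniz" (len 6), cursors c1@1 c2@6, authorship 1....2
After op 2 (add_cursor(1)): buffer="zsoniz" (len 6), cursors c1@1 c3@1 c2@6, authorship 1....2
After op 3 (move_right): buffer="zsoniz" (len 6), cursors c1@2 c3@2 c2@6, authorship 1....2
After op 4 (insert('j')): buffer="zsjjonizj" (len 9), cursors c1@4 c3@4 c2@9, authorship 1.13...22
After op 5 (move_right): buffer="zsjjonizj" (len 9), cursors c1@5 c3@5 c2@9, authorship 1.13...22
After op 6 (insert('m')): buffer="zsjjommnizjm" (len 12), cursors c1@7 c3@7 c2@12, authorship 1.13.13..222
After op 7 (move_right): buffer="zsjjommnizjm" (len 12), cursors c1@8 c3@8 c2@12, authorship 1.13.13..222
After op 8 (add_cursor(6)): buffer="zsjjommnizjm" (len 12), cursors c4@6 c1@8 c3@8 c2@12, authorship 1.13.13..222

Answer: zsjjommnizjm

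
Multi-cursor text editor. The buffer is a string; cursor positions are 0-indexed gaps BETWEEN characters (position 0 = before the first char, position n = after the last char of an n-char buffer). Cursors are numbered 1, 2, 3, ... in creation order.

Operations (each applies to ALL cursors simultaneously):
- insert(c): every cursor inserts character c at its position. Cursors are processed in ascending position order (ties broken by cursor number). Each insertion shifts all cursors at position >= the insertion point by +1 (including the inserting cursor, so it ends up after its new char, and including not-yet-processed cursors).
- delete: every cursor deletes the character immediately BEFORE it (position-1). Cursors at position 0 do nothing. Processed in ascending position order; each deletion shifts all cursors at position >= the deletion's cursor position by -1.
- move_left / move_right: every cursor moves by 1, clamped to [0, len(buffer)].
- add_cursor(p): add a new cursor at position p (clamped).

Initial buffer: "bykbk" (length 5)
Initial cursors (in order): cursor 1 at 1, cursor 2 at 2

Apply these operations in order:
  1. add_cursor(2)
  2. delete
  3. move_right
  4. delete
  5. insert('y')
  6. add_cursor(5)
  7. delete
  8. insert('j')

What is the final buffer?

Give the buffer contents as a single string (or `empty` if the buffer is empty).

Answer: jjjbj

Derivation:
After op 1 (add_cursor(2)): buffer="bykbk" (len 5), cursors c1@1 c2@2 c3@2, authorship .....
After op 2 (delete): buffer="kbk" (len 3), cursors c1@0 c2@0 c3@0, authorship ...
After op 3 (move_right): buffer="kbk" (len 3), cursors c1@1 c2@1 c3@1, authorship ...
After op 4 (delete): buffer="bk" (len 2), cursors c1@0 c2@0 c3@0, authorship ..
After op 5 (insert('y')): buffer="yyybk" (len 5), cursors c1@3 c2@3 c3@3, authorship 123..
After op 6 (add_cursor(5)): buffer="yyybk" (len 5), cursors c1@3 c2@3 c3@3 c4@5, authorship 123..
After op 7 (delete): buffer="b" (len 1), cursors c1@0 c2@0 c3@0 c4@1, authorship .
After op 8 (insert('j')): buffer="jjjbj" (len 5), cursors c1@3 c2@3 c3@3 c4@5, authorship 123.4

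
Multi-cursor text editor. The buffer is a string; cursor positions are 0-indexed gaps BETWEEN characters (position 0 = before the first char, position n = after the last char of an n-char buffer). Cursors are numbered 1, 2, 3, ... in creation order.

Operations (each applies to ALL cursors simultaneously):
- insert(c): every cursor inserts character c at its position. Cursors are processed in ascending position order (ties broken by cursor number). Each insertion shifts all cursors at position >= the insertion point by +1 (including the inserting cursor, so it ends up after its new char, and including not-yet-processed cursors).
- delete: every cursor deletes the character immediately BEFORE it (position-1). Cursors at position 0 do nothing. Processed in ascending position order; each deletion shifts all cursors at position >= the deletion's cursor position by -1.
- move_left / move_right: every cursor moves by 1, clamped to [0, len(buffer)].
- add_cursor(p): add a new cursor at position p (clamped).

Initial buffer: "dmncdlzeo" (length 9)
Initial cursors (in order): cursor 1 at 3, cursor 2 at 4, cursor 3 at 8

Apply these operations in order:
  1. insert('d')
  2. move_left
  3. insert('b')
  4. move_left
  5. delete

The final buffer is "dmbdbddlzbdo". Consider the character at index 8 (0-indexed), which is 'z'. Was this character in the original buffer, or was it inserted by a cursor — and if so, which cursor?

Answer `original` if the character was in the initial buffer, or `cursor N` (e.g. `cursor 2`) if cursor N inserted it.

After op 1 (insert('d')): buffer="dmndcddlzedo" (len 12), cursors c1@4 c2@6 c3@11, authorship ...1.2....3.
After op 2 (move_left): buffer="dmndcddlzedo" (len 12), cursors c1@3 c2@5 c3@10, authorship ...1.2....3.
After op 3 (insert('b')): buffer="dmnbdcbddlzebdo" (len 15), cursors c1@4 c2@7 c3@13, authorship ...11.22....33.
After op 4 (move_left): buffer="dmnbdcbddlzebdo" (len 15), cursors c1@3 c2@6 c3@12, authorship ...11.22....33.
After op 5 (delete): buffer="dmbdbddlzbdo" (len 12), cursors c1@2 c2@4 c3@9, authorship ..1122...33.
Authorship (.=original, N=cursor N): . . 1 1 2 2 . . . 3 3 .
Index 8: author = original

Answer: original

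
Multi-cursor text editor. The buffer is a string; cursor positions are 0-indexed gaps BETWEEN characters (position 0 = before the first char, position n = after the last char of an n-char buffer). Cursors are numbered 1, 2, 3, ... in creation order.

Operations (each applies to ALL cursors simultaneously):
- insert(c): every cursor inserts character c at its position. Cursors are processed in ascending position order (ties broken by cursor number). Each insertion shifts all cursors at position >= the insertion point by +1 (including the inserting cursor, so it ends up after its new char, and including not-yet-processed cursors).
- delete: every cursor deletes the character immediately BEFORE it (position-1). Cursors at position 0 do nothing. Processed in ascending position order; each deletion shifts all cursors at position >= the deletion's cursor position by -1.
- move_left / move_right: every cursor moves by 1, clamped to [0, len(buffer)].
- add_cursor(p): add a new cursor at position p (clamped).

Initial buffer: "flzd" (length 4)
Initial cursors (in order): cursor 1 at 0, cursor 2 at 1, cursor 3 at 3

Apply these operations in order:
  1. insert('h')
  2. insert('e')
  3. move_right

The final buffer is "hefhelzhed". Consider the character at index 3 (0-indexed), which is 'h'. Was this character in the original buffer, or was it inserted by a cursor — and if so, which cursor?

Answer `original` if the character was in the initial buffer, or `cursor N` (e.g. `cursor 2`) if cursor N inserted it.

Answer: cursor 2

Derivation:
After op 1 (insert('h')): buffer="hfhlzhd" (len 7), cursors c1@1 c2@3 c3@6, authorship 1.2..3.
After op 2 (insert('e')): buffer="hefhelzhed" (len 10), cursors c1@2 c2@5 c3@9, authorship 11.22..33.
After op 3 (move_right): buffer="hefhelzhed" (len 10), cursors c1@3 c2@6 c3@10, authorship 11.22..33.
Authorship (.=original, N=cursor N): 1 1 . 2 2 . . 3 3 .
Index 3: author = 2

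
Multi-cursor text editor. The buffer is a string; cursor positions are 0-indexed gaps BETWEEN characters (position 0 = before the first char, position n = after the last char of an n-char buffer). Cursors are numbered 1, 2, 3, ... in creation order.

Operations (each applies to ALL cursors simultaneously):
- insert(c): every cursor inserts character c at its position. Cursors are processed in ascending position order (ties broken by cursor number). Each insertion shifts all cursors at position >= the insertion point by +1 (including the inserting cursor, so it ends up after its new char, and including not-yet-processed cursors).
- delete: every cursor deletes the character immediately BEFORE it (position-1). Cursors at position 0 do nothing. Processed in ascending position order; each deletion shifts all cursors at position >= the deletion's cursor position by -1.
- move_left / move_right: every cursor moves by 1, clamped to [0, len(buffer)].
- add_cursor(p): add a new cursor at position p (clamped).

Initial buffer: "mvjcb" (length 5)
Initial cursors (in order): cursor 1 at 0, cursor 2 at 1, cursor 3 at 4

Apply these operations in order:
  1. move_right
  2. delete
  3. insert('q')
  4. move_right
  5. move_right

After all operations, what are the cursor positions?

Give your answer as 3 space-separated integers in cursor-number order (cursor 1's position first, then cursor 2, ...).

After op 1 (move_right): buffer="mvjcb" (len 5), cursors c1@1 c2@2 c3@5, authorship .....
After op 2 (delete): buffer="jc" (len 2), cursors c1@0 c2@0 c3@2, authorship ..
After op 3 (insert('q')): buffer="qqjcq" (len 5), cursors c1@2 c2@2 c3@5, authorship 12..3
After op 4 (move_right): buffer="qqjcq" (len 5), cursors c1@3 c2@3 c3@5, authorship 12..3
After op 5 (move_right): buffer="qqjcq" (len 5), cursors c1@4 c2@4 c3@5, authorship 12..3

Answer: 4 4 5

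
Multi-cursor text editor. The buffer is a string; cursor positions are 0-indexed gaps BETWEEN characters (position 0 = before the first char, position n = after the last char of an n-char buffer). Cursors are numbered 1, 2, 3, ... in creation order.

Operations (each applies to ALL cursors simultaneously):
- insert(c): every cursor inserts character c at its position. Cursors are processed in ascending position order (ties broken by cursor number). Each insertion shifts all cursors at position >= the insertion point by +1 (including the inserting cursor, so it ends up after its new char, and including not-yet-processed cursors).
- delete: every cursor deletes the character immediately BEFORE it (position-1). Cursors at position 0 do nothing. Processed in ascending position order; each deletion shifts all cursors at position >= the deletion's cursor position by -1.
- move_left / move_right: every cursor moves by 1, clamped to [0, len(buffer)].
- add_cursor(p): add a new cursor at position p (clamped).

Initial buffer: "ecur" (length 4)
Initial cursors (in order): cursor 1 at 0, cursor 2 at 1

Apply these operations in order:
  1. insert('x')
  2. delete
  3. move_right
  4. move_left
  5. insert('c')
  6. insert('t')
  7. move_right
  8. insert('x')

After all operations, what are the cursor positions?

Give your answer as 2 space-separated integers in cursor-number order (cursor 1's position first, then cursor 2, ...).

Answer: 4 8

Derivation:
After op 1 (insert('x')): buffer="xexcur" (len 6), cursors c1@1 c2@3, authorship 1.2...
After op 2 (delete): buffer="ecur" (len 4), cursors c1@0 c2@1, authorship ....
After op 3 (move_right): buffer="ecur" (len 4), cursors c1@1 c2@2, authorship ....
After op 4 (move_left): buffer="ecur" (len 4), cursors c1@0 c2@1, authorship ....
After op 5 (insert('c')): buffer="ceccur" (len 6), cursors c1@1 c2@3, authorship 1.2...
After op 6 (insert('t')): buffer="ctectcur" (len 8), cursors c1@2 c2@5, authorship 11.22...
After op 7 (move_right): buffer="ctectcur" (len 8), cursors c1@3 c2@6, authorship 11.22...
After op 8 (insert('x')): buffer="ctexctcxur" (len 10), cursors c1@4 c2@8, authorship 11.122.2..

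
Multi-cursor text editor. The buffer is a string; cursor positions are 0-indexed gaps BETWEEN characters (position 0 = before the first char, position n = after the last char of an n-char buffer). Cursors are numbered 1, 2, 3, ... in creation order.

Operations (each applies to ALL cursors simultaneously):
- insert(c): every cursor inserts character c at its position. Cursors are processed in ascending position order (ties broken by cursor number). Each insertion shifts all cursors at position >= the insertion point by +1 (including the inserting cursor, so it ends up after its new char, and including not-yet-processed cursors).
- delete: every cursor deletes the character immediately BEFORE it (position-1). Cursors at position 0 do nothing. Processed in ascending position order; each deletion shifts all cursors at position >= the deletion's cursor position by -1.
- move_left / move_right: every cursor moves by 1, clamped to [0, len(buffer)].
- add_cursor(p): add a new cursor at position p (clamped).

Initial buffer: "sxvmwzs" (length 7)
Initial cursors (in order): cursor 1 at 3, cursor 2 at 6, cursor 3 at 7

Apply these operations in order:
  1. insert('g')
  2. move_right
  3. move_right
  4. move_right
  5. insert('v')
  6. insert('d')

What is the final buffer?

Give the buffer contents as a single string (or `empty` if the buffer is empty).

After op 1 (insert('g')): buffer="sxvgmwzgsg" (len 10), cursors c1@4 c2@8 c3@10, authorship ...1...2.3
After op 2 (move_right): buffer="sxvgmwzgsg" (len 10), cursors c1@5 c2@9 c3@10, authorship ...1...2.3
After op 3 (move_right): buffer="sxvgmwzgsg" (len 10), cursors c1@6 c2@10 c3@10, authorship ...1...2.3
After op 4 (move_right): buffer="sxvgmwzgsg" (len 10), cursors c1@7 c2@10 c3@10, authorship ...1...2.3
After op 5 (insert('v')): buffer="sxvgmwzvgsgvv" (len 13), cursors c1@8 c2@13 c3@13, authorship ...1...12.323
After op 6 (insert('d')): buffer="sxvgmwzvdgsgvvdd" (len 16), cursors c1@9 c2@16 c3@16, authorship ...1...112.32323

Answer: sxvgmwzvdgsgvvdd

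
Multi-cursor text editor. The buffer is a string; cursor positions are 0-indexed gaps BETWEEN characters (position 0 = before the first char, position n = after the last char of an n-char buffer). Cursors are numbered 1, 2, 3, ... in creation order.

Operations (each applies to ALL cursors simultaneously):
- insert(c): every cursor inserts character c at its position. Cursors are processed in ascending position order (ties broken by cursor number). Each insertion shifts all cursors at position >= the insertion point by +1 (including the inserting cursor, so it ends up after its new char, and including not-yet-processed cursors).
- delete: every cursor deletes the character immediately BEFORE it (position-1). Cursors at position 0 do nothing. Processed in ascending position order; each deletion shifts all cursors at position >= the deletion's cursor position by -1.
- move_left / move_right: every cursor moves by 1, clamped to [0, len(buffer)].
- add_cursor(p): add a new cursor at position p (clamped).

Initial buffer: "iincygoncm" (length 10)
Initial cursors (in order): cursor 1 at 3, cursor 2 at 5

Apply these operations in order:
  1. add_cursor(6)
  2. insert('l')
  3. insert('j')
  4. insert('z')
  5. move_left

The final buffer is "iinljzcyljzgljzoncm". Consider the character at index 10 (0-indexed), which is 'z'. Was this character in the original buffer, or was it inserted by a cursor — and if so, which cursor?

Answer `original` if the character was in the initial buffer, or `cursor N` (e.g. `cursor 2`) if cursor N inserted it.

Answer: cursor 2

Derivation:
After op 1 (add_cursor(6)): buffer="iincygoncm" (len 10), cursors c1@3 c2@5 c3@6, authorship ..........
After op 2 (insert('l')): buffer="iinlcylgloncm" (len 13), cursors c1@4 c2@7 c3@9, authorship ...1..2.3....
After op 3 (insert('j')): buffer="iinljcyljgljoncm" (len 16), cursors c1@5 c2@9 c3@12, authorship ...11..22.33....
After op 4 (insert('z')): buffer="iinljzcyljzgljzoncm" (len 19), cursors c1@6 c2@11 c3@15, authorship ...111..222.333....
After op 5 (move_left): buffer="iinljzcyljzgljzoncm" (len 19), cursors c1@5 c2@10 c3@14, authorship ...111..222.333....
Authorship (.=original, N=cursor N): . . . 1 1 1 . . 2 2 2 . 3 3 3 . . . .
Index 10: author = 2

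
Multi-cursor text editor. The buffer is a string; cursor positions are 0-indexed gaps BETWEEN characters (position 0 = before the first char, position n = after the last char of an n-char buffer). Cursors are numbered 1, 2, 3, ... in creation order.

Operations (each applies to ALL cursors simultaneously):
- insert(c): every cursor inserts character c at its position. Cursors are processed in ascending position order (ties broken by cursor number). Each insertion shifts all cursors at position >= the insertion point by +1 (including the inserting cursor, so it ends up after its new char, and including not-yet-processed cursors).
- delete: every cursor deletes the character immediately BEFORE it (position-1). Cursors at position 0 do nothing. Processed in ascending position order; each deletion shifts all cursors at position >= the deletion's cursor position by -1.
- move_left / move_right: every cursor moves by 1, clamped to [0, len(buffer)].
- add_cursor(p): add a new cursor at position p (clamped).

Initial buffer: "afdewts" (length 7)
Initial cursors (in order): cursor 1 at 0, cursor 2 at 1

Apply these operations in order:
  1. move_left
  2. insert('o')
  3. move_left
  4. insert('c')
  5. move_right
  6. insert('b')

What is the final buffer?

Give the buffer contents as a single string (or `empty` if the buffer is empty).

After op 1 (move_left): buffer="afdewts" (len 7), cursors c1@0 c2@0, authorship .......
After op 2 (insert('o')): buffer="ooafdewts" (len 9), cursors c1@2 c2@2, authorship 12.......
After op 3 (move_left): buffer="ooafdewts" (len 9), cursors c1@1 c2@1, authorship 12.......
After op 4 (insert('c')): buffer="occoafdewts" (len 11), cursors c1@3 c2@3, authorship 1122.......
After op 5 (move_right): buffer="occoafdewts" (len 11), cursors c1@4 c2@4, authorship 1122.......
After op 6 (insert('b')): buffer="occobbafdewts" (len 13), cursors c1@6 c2@6, authorship 112212.......

Answer: occobbafdewts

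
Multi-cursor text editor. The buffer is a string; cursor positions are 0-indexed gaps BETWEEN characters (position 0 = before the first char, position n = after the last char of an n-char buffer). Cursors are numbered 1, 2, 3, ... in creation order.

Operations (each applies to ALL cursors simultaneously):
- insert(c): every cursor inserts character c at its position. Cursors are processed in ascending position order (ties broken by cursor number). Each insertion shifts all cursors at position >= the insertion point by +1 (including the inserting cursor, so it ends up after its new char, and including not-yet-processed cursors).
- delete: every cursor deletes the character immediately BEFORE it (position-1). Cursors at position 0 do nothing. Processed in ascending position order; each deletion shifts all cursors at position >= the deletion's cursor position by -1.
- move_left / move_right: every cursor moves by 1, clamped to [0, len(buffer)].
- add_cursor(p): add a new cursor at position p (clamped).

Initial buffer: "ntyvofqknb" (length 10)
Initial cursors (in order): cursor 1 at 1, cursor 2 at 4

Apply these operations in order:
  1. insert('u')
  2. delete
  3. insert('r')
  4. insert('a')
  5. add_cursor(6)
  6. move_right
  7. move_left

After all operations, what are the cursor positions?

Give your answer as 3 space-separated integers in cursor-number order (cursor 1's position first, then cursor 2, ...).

After op 1 (insert('u')): buffer="nutyvuofqknb" (len 12), cursors c1@2 c2@6, authorship .1...2......
After op 2 (delete): buffer="ntyvofqknb" (len 10), cursors c1@1 c2@4, authorship ..........
After op 3 (insert('r')): buffer="nrtyvrofqknb" (len 12), cursors c1@2 c2@6, authorship .1...2......
After op 4 (insert('a')): buffer="nratyvraofqknb" (len 14), cursors c1@3 c2@8, authorship .11...22......
After op 5 (add_cursor(6)): buffer="nratyvraofqknb" (len 14), cursors c1@3 c3@6 c2@8, authorship .11...22......
After op 6 (move_right): buffer="nratyvraofqknb" (len 14), cursors c1@4 c3@7 c2@9, authorship .11...22......
After op 7 (move_left): buffer="nratyvraofqknb" (len 14), cursors c1@3 c3@6 c2@8, authorship .11...22......

Answer: 3 8 6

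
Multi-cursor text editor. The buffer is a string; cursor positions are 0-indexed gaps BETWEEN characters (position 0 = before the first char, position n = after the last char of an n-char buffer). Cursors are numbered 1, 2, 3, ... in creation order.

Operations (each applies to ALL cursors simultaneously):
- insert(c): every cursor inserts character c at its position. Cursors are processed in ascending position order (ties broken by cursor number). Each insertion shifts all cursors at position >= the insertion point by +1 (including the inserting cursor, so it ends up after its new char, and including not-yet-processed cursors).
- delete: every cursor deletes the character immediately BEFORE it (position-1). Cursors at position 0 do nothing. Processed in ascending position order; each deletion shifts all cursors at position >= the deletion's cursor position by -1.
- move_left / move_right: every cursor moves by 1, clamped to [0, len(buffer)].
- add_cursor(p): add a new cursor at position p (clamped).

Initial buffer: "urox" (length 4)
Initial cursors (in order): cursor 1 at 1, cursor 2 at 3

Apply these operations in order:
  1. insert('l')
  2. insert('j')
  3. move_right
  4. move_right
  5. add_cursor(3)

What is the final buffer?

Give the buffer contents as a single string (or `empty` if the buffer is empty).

Answer: uljroljx

Derivation:
After op 1 (insert('l')): buffer="ulrolx" (len 6), cursors c1@2 c2@5, authorship .1..2.
After op 2 (insert('j')): buffer="uljroljx" (len 8), cursors c1@3 c2@7, authorship .11..22.
After op 3 (move_right): buffer="uljroljx" (len 8), cursors c1@4 c2@8, authorship .11..22.
After op 4 (move_right): buffer="uljroljx" (len 8), cursors c1@5 c2@8, authorship .11..22.
After op 5 (add_cursor(3)): buffer="uljroljx" (len 8), cursors c3@3 c1@5 c2@8, authorship .11..22.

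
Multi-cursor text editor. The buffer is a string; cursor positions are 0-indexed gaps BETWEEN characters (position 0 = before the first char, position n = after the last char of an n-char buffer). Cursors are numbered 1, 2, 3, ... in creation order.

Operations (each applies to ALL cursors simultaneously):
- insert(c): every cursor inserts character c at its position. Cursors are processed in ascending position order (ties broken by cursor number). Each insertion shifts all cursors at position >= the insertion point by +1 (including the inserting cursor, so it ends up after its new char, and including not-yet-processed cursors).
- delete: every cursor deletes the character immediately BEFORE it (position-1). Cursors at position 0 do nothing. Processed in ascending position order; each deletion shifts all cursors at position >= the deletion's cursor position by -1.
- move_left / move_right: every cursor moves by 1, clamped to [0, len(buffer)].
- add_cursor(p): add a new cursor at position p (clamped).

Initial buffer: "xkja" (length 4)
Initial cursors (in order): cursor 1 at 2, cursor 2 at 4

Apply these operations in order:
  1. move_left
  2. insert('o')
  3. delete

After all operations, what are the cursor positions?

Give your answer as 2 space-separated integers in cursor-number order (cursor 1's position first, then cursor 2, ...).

After op 1 (move_left): buffer="xkja" (len 4), cursors c1@1 c2@3, authorship ....
After op 2 (insert('o')): buffer="xokjoa" (len 6), cursors c1@2 c2@5, authorship .1..2.
After op 3 (delete): buffer="xkja" (len 4), cursors c1@1 c2@3, authorship ....

Answer: 1 3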